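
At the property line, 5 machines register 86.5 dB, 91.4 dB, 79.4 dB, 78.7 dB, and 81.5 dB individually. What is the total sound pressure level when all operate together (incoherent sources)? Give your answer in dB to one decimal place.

93.3 dB

Incoherent sources combine by intensity addition: L_total = 10·log₁₀(Σ 10^(L_i/10)).
Σ 10^(L/10) = 10^(86.5/10) + 10^(91.4/10) + 10^(79.4/10) + 10^(78.7/10) + 10^(81.5/10) = 2.130e+09.
L_total = 10·log₁₀(2.130e+09) = 93.28 dB.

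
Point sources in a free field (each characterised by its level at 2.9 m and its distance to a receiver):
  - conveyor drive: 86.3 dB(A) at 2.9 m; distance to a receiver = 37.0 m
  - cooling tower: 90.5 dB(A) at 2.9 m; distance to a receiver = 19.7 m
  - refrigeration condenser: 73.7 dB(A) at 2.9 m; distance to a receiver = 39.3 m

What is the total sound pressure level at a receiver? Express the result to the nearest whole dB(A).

Propagate each source to the receiver with L = L_ref − 20·log₁₀(r/r_ref), then add intensities.
conveyor drive: 86.3 − 20·log₁₀(37.0/2.9) = 86.3 − 22.12 = 64.18 dB(A).
cooling tower: 90.5 − 20·log₁₀(19.7/2.9) = 90.5 − 16.64 = 73.86 dB(A).
refrigeration condenser: 73.7 − 20·log₁₀(39.3/2.9) = 73.7 − 22.64 = 51.06 dB(A).
Σ 10^(L/10) = 2.706e+07 → L_total = 10·log₁₀(2.706e+07) = 74.32 dB(A).

74 dB(A)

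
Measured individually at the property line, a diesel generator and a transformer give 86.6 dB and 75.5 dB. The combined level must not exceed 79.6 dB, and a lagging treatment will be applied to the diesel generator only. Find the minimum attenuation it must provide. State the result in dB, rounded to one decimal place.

Everything except the diesel generator sums to 10^(75.5/10) = 3.548e+07 in linear terms, 75.50 dB.
To meet 79.6 dB overall, the treated diesel generator may contribute at most 10^(79.6/10) − 3.548e+07 = 5.572e+07, i.e. 77.46 dB.
Required insertion loss = 86.6 − 77.46 = 9.14 dB.

9.1 dB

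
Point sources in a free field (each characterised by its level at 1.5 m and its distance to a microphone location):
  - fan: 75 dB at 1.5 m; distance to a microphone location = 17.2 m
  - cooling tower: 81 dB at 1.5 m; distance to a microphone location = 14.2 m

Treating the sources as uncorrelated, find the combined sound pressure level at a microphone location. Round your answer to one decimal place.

First find each source's level at the receiver (point-source: −20·log₁₀(r/r_ref)), then combine on an intensity basis.
fan: 75 − 20·log₁₀(17.2/1.5) = 75 − 21.19 = 53.81 dB.
cooling tower: 81 − 20·log₁₀(14.2/1.5) = 81 − 19.52 = 61.48 dB.
Σ 10^(L/10) = 1.645e+06 → L_total = 10·log₁₀(1.645e+06) = 62.16 dB.

62.2 dB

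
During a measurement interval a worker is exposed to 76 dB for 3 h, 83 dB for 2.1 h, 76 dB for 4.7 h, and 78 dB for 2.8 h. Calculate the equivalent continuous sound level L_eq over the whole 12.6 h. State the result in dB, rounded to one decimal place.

Weight each interval's intensity by its duration and average over T = 12.6 h:
Σ tᵢ·10^(Lᵢ/10) = 3·10^(76/10) + 2.1·10^(83/10) + 4.7·10^(76/10) + 2.8·10^(78/10) = 9.022e+08.
L_eq = 10·log₁₀(9.022e+08/12.6) = 78.55 dB.

78.5 dB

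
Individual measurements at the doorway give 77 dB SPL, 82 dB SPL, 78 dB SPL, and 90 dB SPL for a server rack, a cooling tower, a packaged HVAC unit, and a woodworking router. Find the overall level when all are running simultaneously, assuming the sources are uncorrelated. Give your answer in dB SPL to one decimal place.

Incoherent sources combine by intensity addition: L_total = 10·log₁₀(Σ 10^(L_i/10)).
Σ 10^(L/10) = 10^(77/10) + 10^(82/10) + 10^(78/10) + 10^(90/10) = 1.272e+09.
L_total = 10·log₁₀(1.272e+09) = 91.04 dB SPL.

91.0 dB SPL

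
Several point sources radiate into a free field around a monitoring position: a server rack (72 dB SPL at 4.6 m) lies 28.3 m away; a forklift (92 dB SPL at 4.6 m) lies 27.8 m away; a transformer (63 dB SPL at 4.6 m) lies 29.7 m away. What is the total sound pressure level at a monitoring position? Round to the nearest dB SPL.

76 dB SPL

Apply inverse-square spreading to bring every level to the receiver, then sum 10^(L/10).
server rack: 72 − 20·log₁₀(28.3/4.6) = 72 − 15.78 = 56.22 dB SPL.
forklift: 92 − 20·log₁₀(27.8/4.6) = 92 − 15.63 = 76.37 dB SPL.
transformer: 63 − 20·log₁₀(29.7/4.6) = 63 − 16.20 = 46.80 dB SPL.
Σ 10^(L/10) = 4.386e+07 → L_total = 10·log₁₀(4.386e+07) = 76.42 dB SPL.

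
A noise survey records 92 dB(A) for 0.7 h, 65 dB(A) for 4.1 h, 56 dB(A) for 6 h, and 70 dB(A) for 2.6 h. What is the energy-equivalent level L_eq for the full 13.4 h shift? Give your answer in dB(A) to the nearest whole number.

Weight each interval's intensity by its duration and average over T = 13.4 h:
Σ tᵢ·10^(Lᵢ/10) = 0.7·10^(92/10) + 4.1·10^(65/10) + 6·10^(56/10) + 2.6·10^(70/10) = 1.151e+09.
L_eq = 10·log₁₀(1.151e+09/13.4) = 79.34 dB(A).

79 dB(A)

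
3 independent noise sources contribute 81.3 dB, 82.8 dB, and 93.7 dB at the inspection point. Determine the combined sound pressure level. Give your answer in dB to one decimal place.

For uncorrelated sources the intensities add, so convert each level to linear form, sum, and take 10·log₁₀ of the total.
Σ 10^(L/10) = 10^(81.3/10) + 10^(82.8/10) + 10^(93.7/10) = 2.670e+09.
L_total = 10·log₁₀(2.670e+09) = 94.26 dB.

94.3 dB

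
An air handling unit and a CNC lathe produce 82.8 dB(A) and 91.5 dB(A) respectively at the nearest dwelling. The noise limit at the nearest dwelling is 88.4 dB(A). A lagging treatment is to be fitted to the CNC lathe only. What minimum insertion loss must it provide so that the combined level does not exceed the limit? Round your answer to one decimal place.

4.5 dB

Fixed contribution from the other source: Σ 10^(L/10) = 10^(82.8/10) = 1.905e+08 (82.80 dB(A)).
To meet 88.4 dB(A) overall, the treated CNC lathe may contribute at most 10^(88.4/10) − 1.905e+08 = 5.013e+08, i.e. 87.00 dB(A).
Required insertion loss = 91.5 − 87.00 = 4.50 dB.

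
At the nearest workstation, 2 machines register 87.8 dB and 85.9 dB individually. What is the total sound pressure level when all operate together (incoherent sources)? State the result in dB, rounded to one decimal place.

For uncorrelated sources the intensities add, so convert each level to linear form, sum, and take 10·log₁₀ of the total.
Σ 10^(L/10) = 10^(87.8/10) + 10^(85.9/10) = 9.916e+08.
L_total = 10·log₁₀(9.916e+08) = 89.96 dB.

90.0 dB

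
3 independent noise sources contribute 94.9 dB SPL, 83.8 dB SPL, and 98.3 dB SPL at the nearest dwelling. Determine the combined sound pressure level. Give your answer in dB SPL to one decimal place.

For uncorrelated sources the intensities add, so convert each level to linear form, sum, and take 10·log₁₀ of the total.
Σ 10^(L/10) = 10^(94.9/10) + 10^(83.8/10) + 10^(98.3/10) = 1.009e+10.
L_total = 10·log₁₀(1.009e+10) = 100.04 dB SPL.

100.0 dB SPL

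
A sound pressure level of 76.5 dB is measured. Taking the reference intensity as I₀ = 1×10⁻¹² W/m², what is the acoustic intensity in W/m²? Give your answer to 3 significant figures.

I/I₀ = 10^(76.5/10) = 4.467e+07, so I = 4.467e+07 × 10⁻¹² W/m².

4.47e-05 W/m²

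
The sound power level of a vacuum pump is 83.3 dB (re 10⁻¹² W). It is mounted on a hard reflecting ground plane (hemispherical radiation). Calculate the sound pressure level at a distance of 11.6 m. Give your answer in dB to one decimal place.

The power spreads over a hemisphere of area 2π·r², so L_p = L_w − 10·log₁₀(2π·r²).
2π·r² = 845.5 m², 10·log₁₀ of that is 29.271 dB.
L_p = 83.3 − 29.271 = 54.03 dB.

54.0 dB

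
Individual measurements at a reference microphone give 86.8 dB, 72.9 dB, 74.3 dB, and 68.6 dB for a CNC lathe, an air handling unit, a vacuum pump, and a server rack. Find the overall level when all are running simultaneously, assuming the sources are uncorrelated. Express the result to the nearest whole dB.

87 dB

For uncorrelated sources the intensities add, so convert each level to linear form, sum, and take 10·log₁₀ of the total.
Σ 10^(L/10) = 10^(86.8/10) + 10^(72.9/10) + 10^(74.3/10) + 10^(68.6/10) = 5.323e+08.
L_total = 10·log₁₀(5.323e+08) = 87.26 dB.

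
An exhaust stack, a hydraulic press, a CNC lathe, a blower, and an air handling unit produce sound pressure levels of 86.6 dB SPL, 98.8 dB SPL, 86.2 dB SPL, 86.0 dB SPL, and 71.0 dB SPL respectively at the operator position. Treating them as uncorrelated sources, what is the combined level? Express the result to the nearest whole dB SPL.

99 dB SPL

For uncorrelated sources the intensities add, so convert each level to linear form, sum, and take 10·log₁₀ of the total.
Σ 10^(L/10) = 10^(86.6/10) + 10^(98.8/10) + 10^(86.2/10) + 10^(86.0/10) + 10^(71.0/10) = 8.870e+09.
L_total = 10·log₁₀(8.870e+09) = 99.48 dB SPL.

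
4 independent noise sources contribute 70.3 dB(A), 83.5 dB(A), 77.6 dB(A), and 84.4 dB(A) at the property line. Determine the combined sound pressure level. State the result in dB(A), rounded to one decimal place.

For uncorrelated sources the intensities add, so convert each level to linear form, sum, and take 10·log₁₀ of the total.
Σ 10^(L/10) = 10^(70.3/10) + 10^(83.5/10) + 10^(77.6/10) + 10^(84.4/10) = 5.676e+08.
L_total = 10·log₁₀(5.676e+08) = 87.54 dB(A).

87.5 dB(A)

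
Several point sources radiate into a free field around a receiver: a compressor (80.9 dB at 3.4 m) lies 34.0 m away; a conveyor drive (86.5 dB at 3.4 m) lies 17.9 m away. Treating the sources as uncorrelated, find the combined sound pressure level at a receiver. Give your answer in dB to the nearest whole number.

72 dB

Propagate each source to the receiver with L = L_ref − 20·log₁₀(r/r_ref), then add intensities.
compressor: 80.9 − 20·log₁₀(34.0/3.4) = 80.9 − 20.00 = 60.90 dB.
conveyor drive: 86.5 − 20·log₁₀(17.9/3.4) = 86.5 − 14.43 = 72.07 dB.
Σ 10^(L/10) = 1.735e+07 → L_total = 10·log₁₀(1.735e+07) = 72.39 dB.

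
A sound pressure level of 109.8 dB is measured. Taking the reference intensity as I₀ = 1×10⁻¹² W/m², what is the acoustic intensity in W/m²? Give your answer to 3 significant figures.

I/I₀ = 10^(109.8/10) = 9.55e+10, so I = 9.55e+10 × 10⁻¹² W/m².

0.0955 W/m²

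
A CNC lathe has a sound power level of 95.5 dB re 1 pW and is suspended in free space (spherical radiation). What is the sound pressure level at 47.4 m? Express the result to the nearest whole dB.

Free-field spherical radiation: L_p = L_w − 10·log₁₀(4π·r²), r = 47.4 m.
4π·r² = 2.823e+04 m², 10·log₁₀ of that is 44.508 dB.
L_p = 95.5 − 44.508 = 50.99 dB.

51 dB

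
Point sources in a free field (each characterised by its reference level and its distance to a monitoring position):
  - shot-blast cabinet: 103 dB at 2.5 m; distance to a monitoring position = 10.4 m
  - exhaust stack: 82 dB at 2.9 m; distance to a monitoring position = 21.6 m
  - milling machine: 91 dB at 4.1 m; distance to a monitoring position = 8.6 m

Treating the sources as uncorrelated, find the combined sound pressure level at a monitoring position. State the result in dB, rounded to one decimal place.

91.6 dB

Apply inverse-square spreading to bring every level to the receiver, then sum 10^(L/10).
shot-blast cabinet: 103 − 20·log₁₀(10.4/2.5) = 103 − 12.38 = 90.62 dB.
exhaust stack: 82 − 20·log₁₀(21.6/2.9) = 82 − 17.44 = 64.56 dB.
milling machine: 91 − 20·log₁₀(8.6/4.1) = 91 − 6.43 = 84.57 dB.
Σ 10^(L/10) = 1.442e+09 → L_total = 10·log₁₀(1.442e+09) = 91.59 dB.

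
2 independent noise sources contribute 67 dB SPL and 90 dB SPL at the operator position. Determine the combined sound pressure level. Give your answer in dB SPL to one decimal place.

For uncorrelated sources the intensities add, so convert each level to linear form, sum, and take 10·log₁₀ of the total.
Σ 10^(L/10) = 10^(67/10) + 10^(90/10) = 1.005e+09.
L_total = 10·log₁₀(1.005e+09) = 90.02 dB SPL.

90.0 dB SPL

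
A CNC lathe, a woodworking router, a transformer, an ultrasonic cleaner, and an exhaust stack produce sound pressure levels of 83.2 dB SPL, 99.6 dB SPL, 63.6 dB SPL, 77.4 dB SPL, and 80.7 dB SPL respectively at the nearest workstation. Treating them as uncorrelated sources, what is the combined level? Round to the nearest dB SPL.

For uncorrelated sources the intensities add, so convert each level to linear form, sum, and take 10·log₁₀ of the total.
Σ 10^(L/10) = 10^(83.2/10) + 10^(99.6/10) + 10^(63.6/10) + 10^(77.4/10) + 10^(80.7/10) = 9.504e+09.
L_total = 10·log₁₀(9.504e+09) = 99.78 dB SPL.

100 dB SPL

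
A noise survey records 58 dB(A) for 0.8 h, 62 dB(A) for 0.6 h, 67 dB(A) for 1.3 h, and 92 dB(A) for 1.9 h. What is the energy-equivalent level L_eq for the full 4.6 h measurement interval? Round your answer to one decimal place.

The energy average is taken in the linear domain: L_eq = 10·log₁₀[(Σ tᵢ·10^(Lᵢ/10))/T], T = 4.6 h.
Σ tᵢ·10^(Lᵢ/10) = 0.8·10^(58/10) + 0.6·10^(62/10) + 1.3·10^(67/10) + 1.9·10^(92/10) = 3.019e+09.
L_eq = 10·log₁₀(3.019e+09/4.6) = 88.17 dB(A).

88.2 dB(A)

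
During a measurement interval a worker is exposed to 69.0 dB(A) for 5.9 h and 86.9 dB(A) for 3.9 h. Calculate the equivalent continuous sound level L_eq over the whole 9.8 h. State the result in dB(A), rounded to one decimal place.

Weight each interval's intensity by its duration and average over T = 9.8 h:
Σ tᵢ·10^(Lᵢ/10) = 5.9·10^(69.0/10) + 3.9·10^(86.9/10) = 1.957e+09.
L_eq = 10·log₁₀(1.957e+09/9.8) = 83.00 dB(A).

83.0 dB(A)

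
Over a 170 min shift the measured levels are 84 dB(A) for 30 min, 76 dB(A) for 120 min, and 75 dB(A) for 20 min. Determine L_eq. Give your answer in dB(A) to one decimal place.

The energy average is taken in the linear domain: L_eq = 10·log₁₀[(Σ tᵢ·10^(Lᵢ/10))/T], T = 170 min.
Σ tᵢ·10^(Lᵢ/10) = 30·10^(84/10) + 120·10^(76/10) + 20·10^(75/10) = 1.295e+10.
L_eq = 10·log₁₀(1.295e+10/170) = 78.82 dB(A).

78.8 dB(A)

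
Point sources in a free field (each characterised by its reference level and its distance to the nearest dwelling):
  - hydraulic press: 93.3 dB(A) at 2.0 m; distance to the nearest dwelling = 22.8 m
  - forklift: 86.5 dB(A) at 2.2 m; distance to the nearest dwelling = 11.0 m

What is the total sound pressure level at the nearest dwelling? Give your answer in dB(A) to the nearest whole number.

Propagate each source to the receiver with L = L_ref − 20·log₁₀(r/r_ref), then add intensities.
hydraulic press: 93.3 − 20·log₁₀(22.8/2.0) = 93.3 − 21.14 = 72.16 dB(A).
forklift: 86.5 − 20·log₁₀(11.0/2.2) = 86.5 − 13.98 = 72.52 dB(A).
Σ 10^(L/10) = 3.432e+07 → L_total = 10·log₁₀(3.432e+07) = 75.36 dB(A).

75 dB(A)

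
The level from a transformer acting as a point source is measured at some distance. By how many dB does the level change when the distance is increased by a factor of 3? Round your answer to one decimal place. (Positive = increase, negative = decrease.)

A point source loses 6 dB per doubling of distance; generally ΔL = −20·log₁₀(r₂/r₁).
ΔL = −20·log₁₀(3) = -9.54 dB.

-9.5 dB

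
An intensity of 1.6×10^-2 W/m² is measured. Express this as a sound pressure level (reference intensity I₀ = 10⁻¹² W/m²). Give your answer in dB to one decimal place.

L = 10·log₁₀(I/I₀) = 10·log₁₀(1.6×10^-2/10⁻¹²) = 10·log₁₀(1.6×10^10).
L = 10·(0.2041 + 10) = 102.04 dB.

102.0 dB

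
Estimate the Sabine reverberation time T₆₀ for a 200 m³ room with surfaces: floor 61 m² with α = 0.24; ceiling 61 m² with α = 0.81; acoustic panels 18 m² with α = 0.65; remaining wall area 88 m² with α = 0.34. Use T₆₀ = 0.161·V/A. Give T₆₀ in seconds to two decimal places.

0.30 s

Total absorption A = 61·0.24 + 61·0.81 + 18·0.65 + 88·0.34 = 105.67 m² sabins.
T₆₀ = 0.161·V/A = 0.161·200/105.67 = 0.305 s.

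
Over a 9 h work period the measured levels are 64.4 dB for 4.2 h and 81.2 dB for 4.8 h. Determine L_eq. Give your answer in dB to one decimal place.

78.5 dB

The energy average is taken in the linear domain: L_eq = 10·log₁₀[(Σ tᵢ·10^(Lᵢ/10))/T], T = 9 h.
Σ tᵢ·10^(Lᵢ/10) = 4.2·10^(64.4/10) + 4.8·10^(81.2/10) = 6.443e+08.
L_eq = 10·log₁₀(6.443e+08/9) = 78.55 dB.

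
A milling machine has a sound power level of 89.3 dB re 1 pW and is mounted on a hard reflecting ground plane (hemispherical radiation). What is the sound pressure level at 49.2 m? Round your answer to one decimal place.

47.5 dB

Free-field hemispherical radiation: L_p = L_w − 10·log₁₀(2π·r²), r = 49.2 m.
2π·r² = 1.521e+04 m², 10·log₁₀ of that is 41.821 dB.
L_p = 89.3 − 41.821 = 47.48 dB.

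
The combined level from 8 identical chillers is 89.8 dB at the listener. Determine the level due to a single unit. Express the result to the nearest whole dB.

8 equal contributions raise the level by 10·log₁₀ 8 = 9.031 dB, so each unit alone gives 89.8 − 9.031.

81 dB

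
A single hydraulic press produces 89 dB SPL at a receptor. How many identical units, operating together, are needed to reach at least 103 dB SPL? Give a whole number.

26

Need L₁ + 10·log₁₀ N ≥ 103, i.e. log₁₀ N ≥ 1.40.
N ≥ 10^(14.0/10) = 25.119, so N = 26.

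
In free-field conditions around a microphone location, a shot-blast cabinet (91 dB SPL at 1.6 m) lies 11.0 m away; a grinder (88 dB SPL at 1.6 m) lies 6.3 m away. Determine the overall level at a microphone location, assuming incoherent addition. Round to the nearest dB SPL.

Apply inverse-square spreading to bring every level to the receiver, then sum 10^(L/10).
shot-blast cabinet: 91 − 20·log₁₀(11.0/1.6) = 91 − 16.75 = 74.25 dB SPL.
grinder: 88 − 20·log₁₀(6.3/1.6) = 88 − 11.90 = 76.10 dB SPL.
Σ 10^(L/10) = 6.733e+07 → L_total = 10·log₁₀(6.733e+07) = 78.28 dB SPL.

78 dB SPL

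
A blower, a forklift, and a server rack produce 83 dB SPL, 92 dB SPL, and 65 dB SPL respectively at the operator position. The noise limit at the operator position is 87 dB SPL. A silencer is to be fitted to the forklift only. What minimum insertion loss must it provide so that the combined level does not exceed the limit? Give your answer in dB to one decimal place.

7.3 dB

Everything except the forklift sums to 10^(83/10) + 10^(65/10) = 2.027e+08 in linear terms, 83.07 dB SPL.
The limit corresponds to 10^(87/10) = 5.012e+08; subtracting the fixed part leaves 2.985e+08 for the forklift, i.e. 84.75 dB SPL.
So the forklift must be reduced from 92 to 84.75 dB SPL: IL = 7.25 dB.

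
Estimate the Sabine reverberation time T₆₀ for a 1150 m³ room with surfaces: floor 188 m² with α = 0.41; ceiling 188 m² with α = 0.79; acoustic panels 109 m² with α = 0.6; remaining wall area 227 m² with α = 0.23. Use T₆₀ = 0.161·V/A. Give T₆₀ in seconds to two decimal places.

0.54 s

A = Σ Sᵢαᵢ = 188·0.41 + 188·0.79 + 109·0.6 + 227·0.23 = 343.21 m².
T₆₀ = 0.161·V/A = 0.161·1150/343.21 = 0.539 s.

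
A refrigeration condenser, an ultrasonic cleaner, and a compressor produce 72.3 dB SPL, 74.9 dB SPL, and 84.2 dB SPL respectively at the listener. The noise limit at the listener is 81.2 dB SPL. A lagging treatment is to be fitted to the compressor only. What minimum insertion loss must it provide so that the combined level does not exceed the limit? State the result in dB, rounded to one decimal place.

Fixed contribution from the other sources: Σ 10^(L/10) = 10^(72.3/10) + 10^(74.9/10) = 4.789e+07 (76.80 dB SPL).
To meet 81.2 dB SPL overall, the treated compressor may contribute at most 10^(81.2/10) − 4.789e+07 = 8.394e+07, i.e. 79.24 dB SPL.
Required insertion loss = 84.2 − 79.24 = 4.96 dB.

5.0 dB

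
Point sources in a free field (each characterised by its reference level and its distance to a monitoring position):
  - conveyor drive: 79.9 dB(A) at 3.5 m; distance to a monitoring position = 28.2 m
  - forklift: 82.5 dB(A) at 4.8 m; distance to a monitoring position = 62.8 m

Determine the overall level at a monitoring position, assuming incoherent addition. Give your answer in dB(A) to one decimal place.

64.1 dB(A)

Apply inverse-square spreading to bring every level to the receiver, then sum 10^(L/10).
conveyor drive: 79.9 − 20·log₁₀(28.2/3.5) = 79.9 − 18.12 = 61.78 dB(A).
forklift: 82.5 − 20·log₁₀(62.8/4.8) = 82.5 − 22.33 = 60.17 dB(A).
Σ 10^(L/10) = 2.544e+06 → L_total = 10·log₁₀(2.544e+06) = 64.06 dB(A).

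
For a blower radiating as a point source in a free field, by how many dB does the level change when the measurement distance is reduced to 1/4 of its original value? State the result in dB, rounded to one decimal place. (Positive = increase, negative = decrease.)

+12.0 dB

Point-source spreading: ΔL = −20·log₁₀(r₂/r₁).
ΔL = −20·log₁₀(0.25) = +12.04 dB.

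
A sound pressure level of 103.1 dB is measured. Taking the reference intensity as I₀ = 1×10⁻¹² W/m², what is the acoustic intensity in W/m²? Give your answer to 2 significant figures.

0.020 W/m²

I = I₀·10^(L/10) = 10⁻¹² × 10^(103.1/10) = 10^(-1.690).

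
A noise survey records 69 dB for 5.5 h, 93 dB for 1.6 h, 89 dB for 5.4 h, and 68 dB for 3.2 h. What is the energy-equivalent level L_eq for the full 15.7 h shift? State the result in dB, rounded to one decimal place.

The energy average is taken in the linear domain: L_eq = 10·log₁₀[(Σ tᵢ·10^(Lᵢ/10))/T], T = 15.7 h.
Σ tᵢ·10^(Lᵢ/10) = 5.5·10^(69/10) + 1.6·10^(93/10) + 5.4·10^(89/10) + 3.2·10^(68/10) = 7.546e+09.
L_eq = 10·log₁₀(7.546e+09/15.7) = 86.82 dB.

86.8 dB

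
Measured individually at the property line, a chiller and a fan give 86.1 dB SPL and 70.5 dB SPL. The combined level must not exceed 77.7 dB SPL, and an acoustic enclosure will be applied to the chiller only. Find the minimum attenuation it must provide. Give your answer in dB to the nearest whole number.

Fixed contribution from the other source: Σ 10^(L/10) = 10^(70.5/10) = 1.122e+07 (70.50 dB SPL).
To meet 77.7 dB SPL overall, the treated chiller may contribute at most 10^(77.7/10) − 1.122e+07 = 4.766e+07, i.e. 76.78 dB SPL.
So the chiller must be reduced from 86.1 to 76.78 dB SPL: IL = 9.32 dB.

9 dB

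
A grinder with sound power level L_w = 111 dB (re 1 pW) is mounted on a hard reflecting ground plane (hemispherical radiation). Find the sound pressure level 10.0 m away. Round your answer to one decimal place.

L_p = L_w − 10·log₁₀(2π·r²) with r = 10.0 m.
2π·r² = 628.3 m², 10·log₁₀ of that is 27.982 dB.
L_p = 111 − 27.982 = 83.02 dB.

83.0 dB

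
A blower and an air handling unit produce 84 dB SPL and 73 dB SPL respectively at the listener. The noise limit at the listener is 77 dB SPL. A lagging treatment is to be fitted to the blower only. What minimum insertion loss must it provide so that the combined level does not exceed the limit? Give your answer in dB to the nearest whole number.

9 dB

Everything except the blower sums to 10^(73/10) = 1.995e+07 in linear terms, 73.00 dB SPL.
To meet 77 dB SPL overall, the treated blower may contribute at most 10^(77/10) − 1.995e+07 = 3.017e+07, i.e. 74.80 dB SPL.
Required insertion loss = 84 − 74.80 = 9.20 dB.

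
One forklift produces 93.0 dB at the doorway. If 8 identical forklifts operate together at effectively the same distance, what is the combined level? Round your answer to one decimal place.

102.0 dB

L_total = L₁ + 10·log₁₀ N for N identical incoherent sources.
L_total = 93.0 + 10·log₁₀(8) = 93.0 + 9.031 = 102.03 dB.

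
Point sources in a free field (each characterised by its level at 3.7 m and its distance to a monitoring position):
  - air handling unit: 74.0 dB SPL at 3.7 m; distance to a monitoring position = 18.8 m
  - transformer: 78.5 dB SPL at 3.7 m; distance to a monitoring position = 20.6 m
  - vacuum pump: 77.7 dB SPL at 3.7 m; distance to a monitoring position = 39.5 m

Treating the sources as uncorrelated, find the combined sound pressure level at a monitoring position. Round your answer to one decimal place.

Apply inverse-square spreading to bring every level to the receiver, then sum 10^(L/10).
air handling unit: 74.0 − 20·log₁₀(18.8/3.7) = 74.0 − 14.12 = 59.88 dB SPL.
transformer: 78.5 − 20·log₁₀(20.6/3.7) = 78.5 − 14.91 = 63.59 dB SPL.
vacuum pump: 77.7 − 20·log₁₀(39.5/3.7) = 77.7 − 20.57 = 57.13 dB SPL.
Σ 10^(L/10) = 3.773e+06 → L_total = 10·log₁₀(3.773e+06) = 65.77 dB SPL.

65.8 dB SPL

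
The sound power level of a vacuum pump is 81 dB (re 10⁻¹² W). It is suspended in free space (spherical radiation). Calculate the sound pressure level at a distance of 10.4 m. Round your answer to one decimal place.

The power spreads over a sphere of area 4π·r², so L_p = L_w − 10·log₁₀(4π·r²).
4π·r² = 1359 m², 10·log₁₀ of that is 31.333 dB.
L_p = 81 − 31.333 = 49.67 dB.

49.7 dB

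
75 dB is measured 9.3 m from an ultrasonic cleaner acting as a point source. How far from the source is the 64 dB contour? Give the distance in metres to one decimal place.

Point-source spreading drops the level by 20·log₁₀(r₂/r₁); inverting, r₂/r₁ = 10^(ΔL/20).
r₂ = 9.3·10^((75−64)/20) = 9.3·10^(11.0/20) = 33.00 m.

33.0 m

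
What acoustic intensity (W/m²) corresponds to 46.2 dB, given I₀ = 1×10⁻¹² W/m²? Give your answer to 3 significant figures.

4.17e-08 W/m²

I/I₀ = 10^(46.2/10) = 4.169e+04, so I = 4.169e+04 × 10⁻¹² W/m².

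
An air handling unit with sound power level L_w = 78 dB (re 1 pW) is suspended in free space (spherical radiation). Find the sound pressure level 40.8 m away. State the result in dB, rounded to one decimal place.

L_p = L_w − 10·log₁₀(4π·r²) with r = 40.8 m.
4π·r² = 2.092e+04 m², 10·log₁₀ of that is 43.205 dB.
L_p = 78 − 43.205 = 34.79 dB.

34.8 dB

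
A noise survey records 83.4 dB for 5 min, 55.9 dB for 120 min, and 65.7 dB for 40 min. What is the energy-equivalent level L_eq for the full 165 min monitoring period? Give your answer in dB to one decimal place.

Weight each interval's intensity by its duration and average over T = 165 min:
Σ tᵢ·10^(Lᵢ/10) = 5·10^(83.4/10) + 120·10^(55.9/10) + 40·10^(65.7/10) = 1.289e+09.
L_eq = 10·log₁₀(1.289e+09/165) = 68.93 dB.

68.9 dB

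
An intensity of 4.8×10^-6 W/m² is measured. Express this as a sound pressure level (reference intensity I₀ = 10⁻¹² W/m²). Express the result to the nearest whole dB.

I/I₀ = 4.8×10^-6/10⁻¹² = 4.8×10^6, and L = 10·log₁₀(I/I₀).
L = 10·(0.6812 + 6) = 66.81 dB.

67 dB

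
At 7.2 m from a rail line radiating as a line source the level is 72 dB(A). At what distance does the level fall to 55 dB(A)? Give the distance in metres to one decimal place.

360.9 m

The 17.0 dB drop corresponds to a distance ratio of 10^(17.0/10) for a line source.
r₂ = 7.2·10^((72−55)/10) = 7.2·10^(17.0/10) = 360.85 m.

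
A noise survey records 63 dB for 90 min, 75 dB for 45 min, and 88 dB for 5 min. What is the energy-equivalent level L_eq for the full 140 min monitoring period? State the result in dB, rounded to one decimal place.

The energy average is taken in the linear domain: L_eq = 10·log₁₀[(Σ tᵢ·10^(Lᵢ/10))/T], T = 140 min.
Σ tᵢ·10^(Lᵢ/10) = 90·10^(63/10) + 45·10^(75/10) + 5·10^(88/10) = 4.757e+09.
L_eq = 10·log₁₀(4.757e+09/140) = 75.31 dB.

75.3 dB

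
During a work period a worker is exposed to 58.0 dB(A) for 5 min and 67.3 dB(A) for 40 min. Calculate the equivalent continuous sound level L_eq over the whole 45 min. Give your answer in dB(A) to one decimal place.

L_eq = 10·log₁₀[(1/T)·Σ tᵢ·10^(Lᵢ/10)] with T = 45 min.
Σ tᵢ·10^(Lᵢ/10) = 5·10^(58.0/10) + 40·10^(67.3/10) = 2.180e+08.
L_eq = 10·log₁₀(2.180e+08/45) = 66.85 dB(A).

66.9 dB(A)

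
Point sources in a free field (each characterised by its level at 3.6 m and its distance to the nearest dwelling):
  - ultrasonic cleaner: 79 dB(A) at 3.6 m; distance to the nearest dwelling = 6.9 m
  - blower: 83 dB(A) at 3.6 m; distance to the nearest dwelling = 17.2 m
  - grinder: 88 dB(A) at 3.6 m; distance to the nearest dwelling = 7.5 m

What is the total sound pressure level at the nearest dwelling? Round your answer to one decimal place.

82.4 dB(A)

Propagate each source to the receiver with L = L_ref − 20·log₁₀(r/r_ref), then add intensities.
ultrasonic cleaner: 79 − 20·log₁₀(6.9/3.6) = 79 − 5.65 = 73.35 dB(A).
blower: 83 − 20·log₁₀(17.2/3.6) = 83 − 13.58 = 69.42 dB(A).
grinder: 88 − 20·log₁₀(7.5/3.6) = 88 − 6.38 = 81.62 dB(A).
Σ 10^(L/10) = 1.757e+08 → L_total = 10·log₁₀(1.757e+08) = 82.45 dB(A).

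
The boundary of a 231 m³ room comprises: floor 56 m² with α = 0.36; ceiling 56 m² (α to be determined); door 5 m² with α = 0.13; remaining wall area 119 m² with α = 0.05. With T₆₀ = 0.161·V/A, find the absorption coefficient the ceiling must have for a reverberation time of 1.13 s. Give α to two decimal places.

0.11

Required total absorption A = 0.161·231/1.13 = 32.91 m².
Absorption from the other surfaces = 56·0.36 + 5·0.13 + 119·0.05 = 26.76 m², so the ceiling must supply 6.15 m² over 56 m².
α = 6.15/56 = 0.110.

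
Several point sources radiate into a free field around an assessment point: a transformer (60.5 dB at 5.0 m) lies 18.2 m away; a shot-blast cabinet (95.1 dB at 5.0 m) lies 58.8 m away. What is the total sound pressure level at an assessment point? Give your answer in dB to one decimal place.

First find each source's level at the receiver (point-source: −20·log₁₀(r/r_ref)), then combine on an intensity basis.
transformer: 60.5 − 20·log₁₀(18.2/5.0) = 60.5 − 11.22 = 49.28 dB.
shot-blast cabinet: 95.1 − 20·log₁₀(58.8/5.0) = 95.1 − 21.41 = 73.69 dB.
Σ 10^(L/10) = 2.348e+07 → L_total = 10·log₁₀(2.348e+07) = 73.71 dB.

73.7 dB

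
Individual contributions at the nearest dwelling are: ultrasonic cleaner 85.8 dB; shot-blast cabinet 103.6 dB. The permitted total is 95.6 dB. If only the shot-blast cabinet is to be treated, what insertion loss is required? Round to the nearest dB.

Fixed contribution from the other source: Σ 10^(L/10) = 10^(85.8/10) = 3.802e+08 (85.80 dB).
To meet 95.6 dB overall, the treated shot-blast cabinet may contribute at most 10^(95.6/10) − 3.802e+08 = 3.251e+09, i.e. 95.12 dB.
Required insertion loss = 103.6 − 95.12 = 8.48 dB.

8 dB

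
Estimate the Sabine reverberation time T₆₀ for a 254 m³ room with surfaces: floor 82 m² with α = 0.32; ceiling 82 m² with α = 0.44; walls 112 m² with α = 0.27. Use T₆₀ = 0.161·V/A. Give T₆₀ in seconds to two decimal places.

0.44 s

A = Σ Sᵢαᵢ = 82·0.32 + 82·0.44 + 112·0.27 = 92.56 m².
T₆₀ = 0.161 × 254 / 92.56 = 0.442 s.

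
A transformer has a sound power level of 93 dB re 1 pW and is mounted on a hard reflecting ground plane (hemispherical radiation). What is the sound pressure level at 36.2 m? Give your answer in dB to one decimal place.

53.8 dB

The power spreads over a hemisphere of area 2π·r², so L_p = L_w − 10·log₁₀(2π·r²).
2π·r² = 8234 m², 10·log₁₀ of that is 39.156 dB.
L_p = 93 − 39.156 = 53.84 dB.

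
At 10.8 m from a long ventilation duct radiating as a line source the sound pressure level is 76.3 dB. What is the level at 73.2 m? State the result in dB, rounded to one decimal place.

68.0 dB

For a line source, L₂ = L₁ − 10·log₁₀(r₂/r₁).
L₂ = 76.3 − 10·log₁₀(73.2/10.8) = 76.3 − 8.311 = 67.99 dB.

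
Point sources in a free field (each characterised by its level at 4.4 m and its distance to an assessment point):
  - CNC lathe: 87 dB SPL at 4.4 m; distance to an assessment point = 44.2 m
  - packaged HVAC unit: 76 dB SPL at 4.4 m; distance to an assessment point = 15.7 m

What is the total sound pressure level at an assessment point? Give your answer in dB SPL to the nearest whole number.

First find each source's level at the receiver (point-source: −20·log₁₀(r/r_ref)), then combine on an intensity basis.
CNC lathe: 87 − 20·log₁₀(44.2/4.4) = 87 − 20.04 = 66.96 dB SPL.
packaged HVAC unit: 76 − 20·log₁₀(15.7/4.4) = 76 − 11.05 = 64.95 dB SPL.
Σ 10^(L/10) = 8.093e+06 → L_total = 10·log₁₀(8.093e+06) = 69.08 dB SPL.

69 dB SPL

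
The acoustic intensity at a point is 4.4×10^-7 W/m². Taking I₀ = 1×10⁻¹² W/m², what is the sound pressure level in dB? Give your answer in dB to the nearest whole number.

I/I₀ = 4.4×10^-7/10⁻¹² = 4.4×10^5, and L = 10·log₁₀(I/I₀).
L = 10·(0.6435 + 5) = 56.43 dB.

56 dB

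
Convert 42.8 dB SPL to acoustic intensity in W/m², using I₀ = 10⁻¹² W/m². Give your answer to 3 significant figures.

I/I₀ = 10^(42.8/10) = 1.905e+04, so I = 1.905e+04 × 10⁻¹² W/m².

1.91e-08 W/m²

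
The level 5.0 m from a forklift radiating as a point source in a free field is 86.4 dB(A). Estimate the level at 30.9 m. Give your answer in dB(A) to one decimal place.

For a point source, L₂ = L₁ − 20·log₁₀(r₂/r₁).
L₂ = 86.4 − 20·log₁₀(30.9/5.0) = 86.4 − 15.820 = 70.58 dB(A).

70.6 dB(A)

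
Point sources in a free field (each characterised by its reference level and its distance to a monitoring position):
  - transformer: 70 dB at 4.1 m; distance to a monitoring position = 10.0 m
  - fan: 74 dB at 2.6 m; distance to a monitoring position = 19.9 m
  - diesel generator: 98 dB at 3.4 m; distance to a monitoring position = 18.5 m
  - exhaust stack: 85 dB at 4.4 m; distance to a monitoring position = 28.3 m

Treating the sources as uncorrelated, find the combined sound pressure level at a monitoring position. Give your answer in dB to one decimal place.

83.5 dB

Apply inverse-square spreading to bring every level to the receiver, then sum 10^(L/10).
transformer: 70 − 20·log₁₀(10.0/4.1) = 70 − 7.74 = 62.26 dB.
fan: 74 − 20·log₁₀(19.9/2.6) = 74 − 17.68 = 56.32 dB.
diesel generator: 98 − 20·log₁₀(18.5/3.4) = 98 − 14.71 = 83.29 dB.
exhaust stack: 85 − 20·log₁₀(28.3/4.4) = 85 − 16.17 = 68.83 dB.
Σ 10^(L/10) = 2.229e+08 → L_total = 10·log₁₀(2.229e+08) = 83.48 dB.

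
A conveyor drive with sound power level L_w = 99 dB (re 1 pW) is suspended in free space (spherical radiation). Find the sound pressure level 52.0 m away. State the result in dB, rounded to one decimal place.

53.7 dB

Free-field spherical radiation: L_p = L_w − 10·log₁₀(4π·r²), r = 52.0 m.
4π·r² = 3.398e+04 m², 10·log₁₀ of that is 45.312 dB.
L_p = 99 − 45.312 = 53.69 dB.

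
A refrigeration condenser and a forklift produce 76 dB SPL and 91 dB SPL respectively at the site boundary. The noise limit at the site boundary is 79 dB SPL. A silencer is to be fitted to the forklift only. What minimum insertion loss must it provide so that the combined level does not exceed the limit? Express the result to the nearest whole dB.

Everything except the forklift sums to 10^(76/10) = 3.981e+07 in linear terms, 76.00 dB SPL.
The limit corresponds to 10^(79/10) = 7.943e+07; subtracting the fixed part leaves 3.962e+07 for the forklift, i.e. 75.98 dB SPL.
Required insertion loss = 91 − 75.98 = 15.02 dB.

15 dB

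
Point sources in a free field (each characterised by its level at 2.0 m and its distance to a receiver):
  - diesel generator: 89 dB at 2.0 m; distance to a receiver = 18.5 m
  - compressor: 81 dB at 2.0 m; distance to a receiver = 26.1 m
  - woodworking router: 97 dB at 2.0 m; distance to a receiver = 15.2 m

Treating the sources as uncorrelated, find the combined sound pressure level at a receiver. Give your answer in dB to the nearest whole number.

First find each source's level at the receiver (point-source: −20·log₁₀(r/r_ref)), then combine on an intensity basis.
diesel generator: 89 − 20·log₁₀(18.5/2.0) = 89 − 19.32 = 69.68 dB.
compressor: 81 − 20·log₁₀(26.1/2.0) = 81 − 22.31 = 58.69 dB.
woodworking router: 97 − 20·log₁₀(15.2/2.0) = 97 − 17.62 = 79.38 dB.
Σ 10^(L/10) = 9.679e+07 → L_total = 10·log₁₀(9.679e+07) = 79.86 dB.

80 dB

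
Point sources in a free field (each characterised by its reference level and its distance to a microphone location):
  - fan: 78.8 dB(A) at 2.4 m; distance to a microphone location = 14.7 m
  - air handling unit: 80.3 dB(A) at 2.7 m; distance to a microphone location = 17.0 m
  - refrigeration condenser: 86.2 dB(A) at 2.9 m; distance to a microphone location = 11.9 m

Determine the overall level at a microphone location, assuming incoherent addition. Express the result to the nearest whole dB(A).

75 dB(A)

Apply inverse-square spreading to bring every level to the receiver, then sum 10^(L/10).
fan: 78.8 − 20·log₁₀(14.7/2.4) = 78.8 − 15.74 = 63.06 dB(A).
air handling unit: 80.3 − 20·log₁₀(17.0/2.7) = 80.3 − 15.98 = 64.32 dB(A).
refrigeration condenser: 86.2 − 20·log₁₀(11.9/2.9) = 86.2 − 12.26 = 73.94 dB(A).
Σ 10^(L/10) = 2.948e+07 → L_total = 10·log₁₀(2.948e+07) = 74.70 dB(A).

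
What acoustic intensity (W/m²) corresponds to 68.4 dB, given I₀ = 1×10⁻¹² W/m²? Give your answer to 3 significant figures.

I = I₀·10^(L/10) = 10⁻¹² × 10^(68.4/10) = 10^(-5.160).

6.92e-06 W/m²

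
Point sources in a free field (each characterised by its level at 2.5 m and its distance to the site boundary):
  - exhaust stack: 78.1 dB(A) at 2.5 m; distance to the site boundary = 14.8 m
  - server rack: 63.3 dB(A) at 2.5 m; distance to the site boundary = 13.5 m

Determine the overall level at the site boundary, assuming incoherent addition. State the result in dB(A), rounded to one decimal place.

62.8 dB(A)

First find each source's level at the receiver (point-source: −20·log₁₀(r/r_ref)), then combine on an intensity basis.
exhaust stack: 78.1 − 20·log₁₀(14.8/2.5) = 78.1 − 15.45 = 62.65 dB(A).
server rack: 63.3 − 20·log₁₀(13.5/2.5) = 63.3 − 14.65 = 48.65 dB(A).
Σ 10^(L/10) = 1.916e+06 → L_total = 10·log₁₀(1.916e+06) = 62.82 dB(A).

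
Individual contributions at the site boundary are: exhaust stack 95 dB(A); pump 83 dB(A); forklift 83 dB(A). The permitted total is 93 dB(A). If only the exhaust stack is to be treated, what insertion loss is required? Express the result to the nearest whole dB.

3 dB

Everything except the exhaust stack sums to 10^(83/10) + 10^(83/10) = 3.991e+08 in linear terms, 86.01 dB(A).
The limit corresponds to 10^(93/10) = 1.995e+09; subtracting the fixed part leaves 1.596e+09 for the exhaust stack, i.e. 92.03 dB(A).
So the exhaust stack must be reduced from 95 to 92.03 dB(A): IL = 2.97 dB.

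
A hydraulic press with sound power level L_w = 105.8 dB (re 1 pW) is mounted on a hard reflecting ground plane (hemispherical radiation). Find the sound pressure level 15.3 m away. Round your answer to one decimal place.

Free-field hemispherical radiation: L_p = L_w − 10·log₁₀(2π·r²), r = 15.3 m.
2π·r² = 1471 m², 10·log₁₀ of that is 31.676 dB.
L_p = 105.8 − 31.676 = 74.12 dB.

74.1 dB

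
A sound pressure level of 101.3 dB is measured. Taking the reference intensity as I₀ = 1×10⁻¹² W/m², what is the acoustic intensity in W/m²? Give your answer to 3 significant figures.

0.0135 W/m²

I = I₀·10^(L/10) = 10⁻¹² × 10^(101.3/10) = 10^(-1.870).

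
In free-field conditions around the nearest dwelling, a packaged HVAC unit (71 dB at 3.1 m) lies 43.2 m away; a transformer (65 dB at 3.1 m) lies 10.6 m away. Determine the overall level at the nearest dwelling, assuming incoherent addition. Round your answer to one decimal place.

55.3 dB

Apply inverse-square spreading to bring every level to the receiver, then sum 10^(L/10).
packaged HVAC unit: 71 − 20·log₁₀(43.2/3.1) = 71 − 22.88 = 48.12 dB.
transformer: 65 − 20·log₁₀(10.6/3.1) = 65 − 10.68 = 54.32 dB.
Σ 10^(L/10) = 3.353e+05 → L_total = 10·log₁₀(3.353e+05) = 55.25 dB.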